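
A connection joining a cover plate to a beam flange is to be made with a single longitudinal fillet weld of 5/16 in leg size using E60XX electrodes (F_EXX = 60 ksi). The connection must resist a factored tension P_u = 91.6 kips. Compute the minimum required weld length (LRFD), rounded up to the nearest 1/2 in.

L = 15.5 in

Throat t_e = 0.707 × 0.3125 = 0.2209 in.
φr_n = 0.75 × 0.6 × 60 × 0.2209 = 5.965 kips/in.
L_req = P_u / φr_n = 91.6 / 5.965 = 15.36 in total.
Round up → use L = 15.5 in.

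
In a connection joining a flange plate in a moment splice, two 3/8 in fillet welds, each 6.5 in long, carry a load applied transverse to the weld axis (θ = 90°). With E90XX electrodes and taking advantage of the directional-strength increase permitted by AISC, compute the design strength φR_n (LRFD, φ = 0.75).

φR_n ≈ 209 kip

E90XX → F_EXX = 90 ksi.
t_e = 0.707 × 0.375 = 0.2651 in; A_we = 0.2651 × 13 = 3.447 in².
Directional factor: 1.0 + 0.5 sin^1.5(90°) = 1.5.
F_nw = 0.6 × 90 × 1.5 = 81 ksi.
φR_n = 0.75 × 81 × 3.447 = 209.4 kip.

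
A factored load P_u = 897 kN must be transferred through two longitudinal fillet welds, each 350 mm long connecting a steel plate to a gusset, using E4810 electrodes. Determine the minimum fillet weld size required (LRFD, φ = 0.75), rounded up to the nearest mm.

w = 9 mm

E48XX → F_EXX = 480 MPa.
Total weld length L = 700 mm.
Required throat t_e = P_u / (φ × 0.6 F_EXX × L) = 897 / (0.75 × 0.6 × 480 × 700 × 10⁻³) = 5.933 mm.
Required leg w = t_e / 0.707 = 8.391 mm → use 9 mm.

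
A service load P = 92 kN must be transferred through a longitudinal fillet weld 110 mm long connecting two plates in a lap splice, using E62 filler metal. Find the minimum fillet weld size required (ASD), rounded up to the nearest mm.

E62XX → F_EXX = 620 MPa.
Total weld length L = 110 mm.
Required throat t_e = P × Ω / (0.6 F_EXX × L) = 92 × 2.0 / (0.6 × 620 × 110 × 10⁻³) = 4.497 mm.
Required leg w = t_e / 0.707 = 6.36 mm → use 7 mm.

w = 7 mm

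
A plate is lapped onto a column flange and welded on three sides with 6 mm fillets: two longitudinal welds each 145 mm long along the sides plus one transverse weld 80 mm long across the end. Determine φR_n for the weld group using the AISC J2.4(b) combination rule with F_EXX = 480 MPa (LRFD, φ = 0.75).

t_e = 0.707 × 6 = 4.242 mm.
R_nwl = 0.6 × 480 × 4.242 × 290 × 10⁻³ = 354.3 kN (longitudinal, 2 welds).
R_nwt = 0.6 × 480 × 4.242 × 80 × 10⁻³ = 97.74 kN (transverse, base value).
(i) R_nwl + R_nwt = 452 kN; (ii) 0.85 R_nwl + 1.5 R_nwt = 447.8 kN.
R_n = max = 452 kN [governs: (i)]; φR_n = 339 kN.

φR_n ≈ 339 kN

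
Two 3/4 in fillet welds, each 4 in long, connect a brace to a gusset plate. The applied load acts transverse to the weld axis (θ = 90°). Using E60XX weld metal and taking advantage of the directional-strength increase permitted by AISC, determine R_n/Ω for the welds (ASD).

E60XX → F_EXX = 60 ksi.
t_e = 0.707 × 0.75 = 0.5302 in; A_we = 0.5302 × 8 = 4.242 in².
Directional factor: 1.0 + 0.5 sin^1.5(90°) = 1.5.
F_nw = 0.6 × 60 × 1.5 = 54 ksi.
R_n/Ω = (54 × 4.242) / 2.0 = 114.5 kips.

R_n/Ω ≈ 115 kips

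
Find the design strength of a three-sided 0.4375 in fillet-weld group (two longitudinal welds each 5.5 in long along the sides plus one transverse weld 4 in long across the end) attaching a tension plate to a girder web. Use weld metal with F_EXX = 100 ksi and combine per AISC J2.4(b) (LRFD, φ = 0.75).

t_e = 0.707 × 0.4375 = 0.3093 in.
R_nwl = 0.6 × 100 × 0.3093 × 11 = 204.1 kips (longitudinal, 2 welds).
R_nwt = 0.6 × 100 × 0.3093 × 4 = 74.23 kips (transverse, base value).
(i) R_nwl + R_nwt = 278.4 kips; (ii) 0.85 R_nwl + 1.5 R_nwt = 284.9 kips.
R_n = max = 284.9 kips [governs: (ii)]; φR_n = 213.7 kips.

φR_n ≈ 214 kips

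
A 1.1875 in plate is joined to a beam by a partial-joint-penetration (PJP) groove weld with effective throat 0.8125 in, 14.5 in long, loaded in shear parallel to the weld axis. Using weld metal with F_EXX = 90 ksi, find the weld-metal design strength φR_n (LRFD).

φR_n ≈ 477 kip

Effective throat (given) t_e = 0.8125 in.
A_we = 0.8125 × 14.5 = 11.78 in².
F_nw = 0.6 F_EXX = 54 ksi.
φR_n = 0.75 × 54 × 11.78 = 477.1 kip.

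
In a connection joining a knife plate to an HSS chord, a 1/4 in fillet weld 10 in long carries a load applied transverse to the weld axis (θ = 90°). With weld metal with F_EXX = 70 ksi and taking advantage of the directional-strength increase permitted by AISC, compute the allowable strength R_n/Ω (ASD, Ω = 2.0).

t_e = 0.707 × 0.25 = 0.1767 in; A_we = 0.1767 × 10 = 1.767 in².
Directional factor: 1.0 + 0.5 sin^1.5(90°) = 1.5.
F_nw = 0.6 × 70 × 1.5 = 63 ksi.
R_n/Ω = (63 × 1.767) / 2.0 = 55.68 kips.

R_n/Ω ≈ 55.7 kips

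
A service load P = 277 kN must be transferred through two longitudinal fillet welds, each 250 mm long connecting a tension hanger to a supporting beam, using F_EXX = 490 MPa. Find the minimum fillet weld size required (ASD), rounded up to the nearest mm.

Total weld length L = 500 mm.
Required throat t_e = P × Ω / (0.6 F_EXX × L) = 277 × 2.0 / (0.6 × 490 × 500 × 10⁻³) = 3.769 mm.
Required leg w = t_e / 0.707 = 5.331 mm → use 6 mm.

w = 6 mm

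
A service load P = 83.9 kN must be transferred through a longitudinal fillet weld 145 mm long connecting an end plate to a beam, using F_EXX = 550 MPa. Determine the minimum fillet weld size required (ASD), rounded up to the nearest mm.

w = 5 mm

Total weld length L = 145 mm.
Required throat t_e = P × Ω / (0.6 F_EXX × L) = 83.9 × 2.0 / (0.6 × 550 × 145 × 10⁻³) = 3.507 mm.
Required leg w = t_e / 0.707 = 4.96 mm → use 5 mm.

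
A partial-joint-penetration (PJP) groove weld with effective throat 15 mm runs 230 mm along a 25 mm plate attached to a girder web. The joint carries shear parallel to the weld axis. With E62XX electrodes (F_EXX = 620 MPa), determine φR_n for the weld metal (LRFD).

Effective throat (given) t_e = 15 mm.
A_we = 15 × 230 = 3450 mm².
F_nw = 0.6 F_EXX = 372 MPa.
φR_n = 0.75 × 372 × 3450 × 10⁻³ = 962.6 kN.

φR_n ≈ 963 kN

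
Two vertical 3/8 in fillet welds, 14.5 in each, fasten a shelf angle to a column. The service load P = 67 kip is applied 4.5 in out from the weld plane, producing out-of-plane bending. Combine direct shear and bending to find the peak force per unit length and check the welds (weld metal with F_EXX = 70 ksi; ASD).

f_max ≈ 4.88 kip/in; adequate

L_w = 2 × 14.5 = 29 in; section modulus (unit throat) S = 2 × L²/6 = 70.08 in².
Direct shear f_v = P/L_w = 67/29 = 2.31 kip/in.
Moment M = P × e = 67 × 4.5 = 301.5 kip·in; bending f_b = M/S = 4.302 kip/in.
f_max = √(f_v² + f_b²) = √(2.31² + 4.302²) = 4.883 kip/in.
r_n/Ω = (1/2.0) × 0.6 × 70 × (0.707 × 0.375) = 5.568 kip/in → adequate.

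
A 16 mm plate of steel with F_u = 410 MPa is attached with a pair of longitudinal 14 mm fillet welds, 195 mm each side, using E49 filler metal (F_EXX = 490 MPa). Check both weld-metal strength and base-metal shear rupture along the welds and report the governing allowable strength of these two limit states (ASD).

R_n/Ω ≈ 567 kN (weld metal governs)

t_e = 0.707 × 14 = 9.898 mm; L = 390 mm.
Weld metal: R_n/Ω = (1/2.0) × 0.6 × 490 × 9.898 × 390 × 10⁻³ = 567.5 kN.
Base metal (shear rupture): R_n/Ω = (1/2.0) × 0.6 × 410 × 16 × 390 × 10⁻³ = 767.5 kN.
Governing: weld metal.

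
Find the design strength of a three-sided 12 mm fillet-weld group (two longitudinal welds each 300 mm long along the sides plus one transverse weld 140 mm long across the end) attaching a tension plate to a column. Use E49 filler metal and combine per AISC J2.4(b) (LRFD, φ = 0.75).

φR_n ≈ 1380 kN

E49XX → F_EXX = 490 MPa.
t_e = 0.707 × 12 = 8.484 mm.
R_nwl = 0.6 × 490 × 8.484 × 600 × 10⁻³ = 1497 kN (longitudinal, 2 welds).
R_nwt = 0.6 × 490 × 8.484 × 140 × 10⁻³ = 349.2 kN (transverse, base value).
(i) R_nwl + R_nwt = 1846 kN; (ii) 0.85 R_nwl + 1.5 R_nwt = 1796 kN.
R_n = max = 1846 kN [governs: (i)]; φR_n = 1384 kN.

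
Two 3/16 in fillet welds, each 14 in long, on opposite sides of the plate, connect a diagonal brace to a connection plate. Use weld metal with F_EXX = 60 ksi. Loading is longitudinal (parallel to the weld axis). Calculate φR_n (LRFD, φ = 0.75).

Effective throat t_e = 0.707 × 0.1875 = 0.1326 in.
Total length L = 28 in; A_we = 0.1326 × 28 = 3.712 in².
F_nw = 0.6 F_EXX = 0.6 × 60 = 36 ksi.
φR_n = 0.75 × 36 × 3.712 = 100.2 kips.

φR_n ≈ 100 kips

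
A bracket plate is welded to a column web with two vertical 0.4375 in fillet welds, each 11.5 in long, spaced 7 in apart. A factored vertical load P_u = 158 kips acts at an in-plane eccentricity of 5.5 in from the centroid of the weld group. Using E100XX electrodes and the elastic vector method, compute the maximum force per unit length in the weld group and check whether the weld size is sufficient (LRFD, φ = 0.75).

E100XX → F_EXX = 100 ksi.
Total weld length L_w = 23 in. Treat welds as unit-width lines.
Polar moment about centroid: J = 2[d³/12 + d(b/2)²] = 2[11.5³/12 + 11.5×3.5²] = 535.2 in³.
Direct shear f_v = P/L_w = 158 / 23 = 6.87 kip/in (vertical).
Torsion M = P·e = 158 × 5.5 = 869 kip·in.
Critical point at (x, y) = (3.5, 5.75) from centroid. f_tx = M·y/J = 9.336 kip/in; f_ty = M·x/J = 5.683 kip/in.
Resultant f_max = √[f_tx² + (f_v + f_ty)²] = √[9.336² + (6.87 + 5.683)²] = 15.64 kip/in.
Capacity per unit length: φr_n = 0.75 × 0.6 × 100 × (0.707 × 0.4375) = 13.92 kip/in.
15.64 > 13.92 → NOT adequate.

f_max ≈ 15.6 kip/in; NOT adequate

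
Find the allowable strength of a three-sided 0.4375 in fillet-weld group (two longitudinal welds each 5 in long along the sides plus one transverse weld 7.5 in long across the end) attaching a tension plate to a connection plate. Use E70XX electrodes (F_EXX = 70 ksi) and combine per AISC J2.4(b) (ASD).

t_e = 0.707 × 0.4375 = 0.3093 in.
R_nwl = 0.6 × 70 × 0.3093 × 10 = 129.9 kip (longitudinal, 2 welds).
R_nwt = 0.6 × 70 × 0.3093 × 7.5 = 97.43 kip (transverse, base value).
(i) R_nwl + R_nwt = 227.3 kip; (ii) 0.85 R_nwl + 1.5 R_nwt = 256.6 kip.
R_n = max = 256.6 kip [governs: (ii)]; R_n/Ω = 128.3 kip.

R_n/Ω ≈ 128 kip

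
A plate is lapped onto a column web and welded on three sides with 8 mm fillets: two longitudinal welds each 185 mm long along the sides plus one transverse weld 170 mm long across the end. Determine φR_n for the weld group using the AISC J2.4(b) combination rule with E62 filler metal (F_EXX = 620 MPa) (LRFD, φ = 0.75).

φR_n ≈ 899 kN

t_e = 0.707 × 8 = 5.656 mm.
R_nwl = 0.6 × 620 × 5.656 × 370 × 10⁻³ = 778.5 kN (longitudinal, 2 welds).
R_nwt = 0.6 × 620 × 5.656 × 170 × 10⁻³ = 357.7 kN (transverse, base value).
(i) R_nwl + R_nwt = 1136 kN; (ii) 0.85 R_nwl + 1.5 R_nwt = 1198 kN.
R_n = max = 1198 kN [governs: (ii)]; φR_n = 898.7 kN.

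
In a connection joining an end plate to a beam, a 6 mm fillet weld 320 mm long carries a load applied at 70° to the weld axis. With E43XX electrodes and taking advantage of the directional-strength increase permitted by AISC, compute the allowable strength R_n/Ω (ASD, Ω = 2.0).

E43XX → F_EXX = 430 MPa.
t_e = 0.707 × 6 = 4.242 mm; A_we = 4.242 × 320 = 1357 mm².
Directional factor: 1.0 + 0.5 sin^1.5(70°) = 1.455.
F_nw = 0.6 × 430 × 1.455 = 375.5 MPa.
R_n/Ω = (375.5 × 1357) / 2.0 × 10⁻³ = 254.9 kN.

R_n/Ω ≈ 255 kN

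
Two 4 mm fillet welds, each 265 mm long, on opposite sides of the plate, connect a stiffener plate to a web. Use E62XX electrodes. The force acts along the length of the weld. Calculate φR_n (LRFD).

E62XX → F_EXX = 620 MPa.
Effective throat t_e = 0.707 × 4 = 2.828 mm.
Total length L = 530 mm; A_we = 2.828 × 530 = 1499 mm².
F_nw = 0.6 F_EXX = 0.6 × 620 = 372 MPa.
φR_n = 0.75 × 372 × 1499 × 10⁻³ = 418.2 kN.

φR_n ≈ 418 kN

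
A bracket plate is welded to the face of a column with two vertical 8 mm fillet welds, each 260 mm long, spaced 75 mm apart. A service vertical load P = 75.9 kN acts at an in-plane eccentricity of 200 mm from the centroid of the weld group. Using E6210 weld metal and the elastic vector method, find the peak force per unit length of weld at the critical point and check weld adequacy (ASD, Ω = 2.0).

f_max ≈ 618 N/mm; adequate

E62XX → F_EXX = 620 MPa.
Total weld length L_w = 520 mm. Treat welds as unit-width lines.
Polar moment about centroid: J = 2[d³/12 + d(b/2)²] = 2[260³/12 + 260×37.5²] = 3661000 mm³.
Direct shear f_v = P/L_w = 75.9×10³ / 520 = 146 N/mm (vertical).
Torsion M = P·e = 75.9×10³ × 200 = 15180000 N·mm.
Critical point at (x, y) = (37.5, 130) from centroid. f_tx = M·y/J = 539.1 N/mm; f_ty = M·x/J = 155.5 N/mm.
Resultant f_max = √[f_tx² + (f_v + f_ty)²] = √[539.1² + (146 + 155.5)²] = 617.7 N/mm.
Capacity per unit length: r_n/Ω = (1/2.0) × 0.6 × 620 × (0.707 × 8) = 1052 N/mm.
617.7 ≤ 1052 → adequate.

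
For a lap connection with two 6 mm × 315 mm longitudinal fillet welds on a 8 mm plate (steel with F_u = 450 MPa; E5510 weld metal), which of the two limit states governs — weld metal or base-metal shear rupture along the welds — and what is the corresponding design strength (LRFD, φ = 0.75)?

E55XX → F_EXX = 550 MPa.
t_e = 0.707 × 6 = 4.242 mm; L = 630 mm.
Weld metal: φR_n = 0.75 × 0.6 × 550 × 4.242 × 630 × 10⁻³ = 661.4 kN.
Base metal (shear rupture): φR_n = 0.75 × 0.6 × 450 × 8 × 630 × 10⁻³ = 1021 kN.
Governing: weld metal.

φR_n ≈ 661 kN (weld metal governs)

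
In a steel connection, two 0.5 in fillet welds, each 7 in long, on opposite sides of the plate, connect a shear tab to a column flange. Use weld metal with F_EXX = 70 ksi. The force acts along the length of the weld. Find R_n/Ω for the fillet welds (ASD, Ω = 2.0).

Effective throat t_e = 0.707 × 0.5 = 0.3535 in.
Total length L = 14 in; A_we = 0.3535 × 14 = 4.949 in².
F_nw = 0.6 F_EXX = 0.6 × 70 = 42 ksi.
R_n = 42 × 4.949 = 207.9 kip; R_n/Ω = 207.9/2.0 = 103.9 kip.

R_n/Ω ≈ 104 kip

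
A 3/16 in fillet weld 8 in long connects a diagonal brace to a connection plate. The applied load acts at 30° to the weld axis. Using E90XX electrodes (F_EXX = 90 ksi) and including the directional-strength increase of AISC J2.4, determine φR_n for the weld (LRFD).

t_e = 0.707 × 0.1875 = 0.1326 in; A_we = 0.1326 × 8 = 1.06 in².
Directional factor: 1.0 + 0.5 sin^1.5(30°) = 1.177.
F_nw = 0.6 × 90 × 1.177 = 63.55 ksi.
φR_n = 0.75 × 63.55 × 1.06 = 50.54 kip.

φR_n ≈ 50.5 kip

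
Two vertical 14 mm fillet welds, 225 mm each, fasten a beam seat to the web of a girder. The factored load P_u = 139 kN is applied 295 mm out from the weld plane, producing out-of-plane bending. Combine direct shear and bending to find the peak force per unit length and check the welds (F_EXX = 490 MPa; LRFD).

L_w = 2 × 225 = 450 mm; section modulus (unit throat) S = 2 × L²/6 = 16880 mm².
Direct shear f_v = P/L_w = 139×10³/450 = 308.9 N/mm.
Moment M = P × e = 139×10³ × 295 = 41005000 N·mm; bending f_b = M/S = 2430 N/mm.
f_max = √(f_v² + f_b²) = √(308.9² + 2430²) = 2449 N/mm.
φr_n = 0.75 × 0.6 × 490 × (0.707 × 14) = 2183 N/mm → NOT adequate.

f_max ≈ 2450 N/mm; NOT adequate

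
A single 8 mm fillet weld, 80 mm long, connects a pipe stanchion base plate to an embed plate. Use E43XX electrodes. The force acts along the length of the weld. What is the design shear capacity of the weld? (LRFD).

φR_n ≈ 87.6 kN

E43XX → F_EXX = 430 MPa.
Effective throat t_e = 0.707 × 8 = 5.656 mm.
Total length L = 80 mm; A_we = 5.656 × 80 = 452.5 mm².
F_nw = 0.6 F_EXX = 0.6 × 430 = 258 MPa.
φR_n = 0.75 × 258 × 452.5 × 10⁻³ = 87.55 kN.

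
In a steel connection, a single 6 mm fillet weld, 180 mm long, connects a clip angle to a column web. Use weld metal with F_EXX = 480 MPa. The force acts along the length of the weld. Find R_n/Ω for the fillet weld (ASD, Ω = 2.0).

R_n/Ω ≈ 110 kN

Effective throat t_e = 0.707 × 6 = 4.242 mm.
Total length L = 180 mm; A_we = 4.242 × 180 = 763.6 mm².
F_nw = 0.6 F_EXX = 0.6 × 480 = 288 MPa.
R_n = 288 × 763.6 × 10⁻³ = 219.9 kN; R_n/Ω = 219.9/2.0 = 110 kN.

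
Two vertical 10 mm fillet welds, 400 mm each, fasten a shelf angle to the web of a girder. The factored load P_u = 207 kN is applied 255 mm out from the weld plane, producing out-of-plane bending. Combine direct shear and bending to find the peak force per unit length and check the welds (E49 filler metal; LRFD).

f_max ≈ 1020 N/mm; adequate

E49XX → F_EXX = 490 MPa.
L_w = 2 × 400 = 800 mm; section modulus (unit throat) S = 2 × L²/6 = 53330 mm².
Direct shear f_v = P/L_w = 207×10³/800 = 258.8 N/mm.
Moment M = P × e = 207×10³ × 255 = 52785000 N·mm; bending f_b = M/S = 989.7 N/mm.
f_max = √(f_v² + f_b²) = √(258.8² + 989.7²) = 1023 N/mm.
φr_n = 0.75 × 0.6 × 490 × (0.707 × 10) = 1559 N/mm → adequate.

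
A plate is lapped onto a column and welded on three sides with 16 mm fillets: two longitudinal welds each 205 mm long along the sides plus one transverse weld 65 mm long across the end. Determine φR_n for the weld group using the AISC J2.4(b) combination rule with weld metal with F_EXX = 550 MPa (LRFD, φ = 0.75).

t_e = 0.707 × 16 = 11.31 mm.
R_nwl = 0.6 × 550 × 11.31 × 410 × 10⁻³ = 1531 kN (longitudinal, 2 welds).
R_nwt = 0.6 × 550 × 11.31 × 65 × 10⁻³ = 242.6 kN (transverse, base value).
(i) R_nwl + R_nwt = 1773 kN; (ii) 0.85 R_nwl + 1.5 R_nwt = 1665 kN.
R_n = max = 1773 kN [governs: (i)]; φR_n = 1330 kN.

φR_n ≈ 1330 kN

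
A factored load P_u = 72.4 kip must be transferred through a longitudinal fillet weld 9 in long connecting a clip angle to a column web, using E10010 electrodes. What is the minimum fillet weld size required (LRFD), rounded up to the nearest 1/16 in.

E100XX → F_EXX = 100 ksi.
Total weld length L = 9 in.
Required throat t_e = P_u / (φ × 0.6 F_EXX × L) = 72.4 / (0.75 × 0.6 × 100 × 9) = 0.1788 in.
Required leg w = t_e / 0.707 = 0.2529 in → use 5/16 in.

w = 5/16 in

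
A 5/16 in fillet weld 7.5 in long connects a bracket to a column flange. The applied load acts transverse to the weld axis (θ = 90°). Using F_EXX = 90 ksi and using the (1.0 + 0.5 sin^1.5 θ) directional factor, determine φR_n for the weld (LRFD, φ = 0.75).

φR_n ≈ 101 kip

t_e = 0.707 × 0.3125 = 0.2209 in; A_we = 0.2209 × 7.5 = 1.657 in².
Directional factor: 1.0 + 0.5 sin^1.5(90°) = 1.5.
F_nw = 0.6 × 90 × 1.5 = 81 ksi.
φR_n = 0.75 × 81 × 1.657 = 100.7 kip.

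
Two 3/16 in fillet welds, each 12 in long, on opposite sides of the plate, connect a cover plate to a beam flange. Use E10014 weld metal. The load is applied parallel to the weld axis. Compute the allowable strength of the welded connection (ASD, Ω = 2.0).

R_n/Ω ≈ 95.4 kip

E100XX → F_EXX = 100 ksi.
Effective throat t_e = 0.707 × 0.1875 = 0.1326 in.
Total length L = 24 in; A_we = 0.1326 × 24 = 3.181 in².
F_nw = 0.6 F_EXX = 0.6 × 100 = 60 ksi.
R_n = 60 × 3.181 = 190.9 kip; R_n/Ω = 190.9/2.0 = 95.44 kip.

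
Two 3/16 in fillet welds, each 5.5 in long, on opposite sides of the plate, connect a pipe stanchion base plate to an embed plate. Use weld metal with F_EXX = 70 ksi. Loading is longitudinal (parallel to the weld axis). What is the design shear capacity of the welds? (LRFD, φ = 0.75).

φR_n ≈ 45.9 kip

Effective throat t_e = 0.707 × 0.1875 = 0.1326 in.
Total length L = 11 in; A_we = 0.1326 × 11 = 1.458 in².
F_nw = 0.6 F_EXX = 0.6 × 70 = 42 ksi.
φR_n = 0.75 × 42 × 1.458 = 45.93 kip.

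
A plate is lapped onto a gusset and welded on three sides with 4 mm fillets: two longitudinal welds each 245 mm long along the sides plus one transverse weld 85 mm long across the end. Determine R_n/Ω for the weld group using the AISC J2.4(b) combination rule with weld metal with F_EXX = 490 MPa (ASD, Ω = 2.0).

t_e = 0.707 × 4 = 2.828 mm.
R_nwl = 0.6 × 490 × 2.828 × 490 × 10⁻³ = 407.4 kN (longitudinal, 2 welds).
R_nwt = 0.6 × 490 × 2.828 × 85 × 10⁻³ = 70.67 kN (transverse, base value).
(i) R_nwl + R_nwt = 478.1 kN; (ii) 0.85 R_nwl + 1.5 R_nwt = 452.3 kN.
R_n = max = 478.1 kN [governs: (i)]; R_n/Ω = 239 kN.

R_n/Ω ≈ 239 kN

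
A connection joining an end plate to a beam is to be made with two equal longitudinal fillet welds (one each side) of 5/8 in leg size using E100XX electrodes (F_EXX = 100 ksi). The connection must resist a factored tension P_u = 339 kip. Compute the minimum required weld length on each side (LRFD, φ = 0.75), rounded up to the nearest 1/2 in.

L = 9 in on each side

Throat t_e = 0.707 × 0.625 = 0.4419 in.
φr_n = 0.75 × 0.6 × 100 × 0.4419 = 19.88 kip/in.
L_req = P_u / φr_n = 339 / 19.88 = 17.05 in total.
Per side: 17.05 / 2 = 8.524 in.
Round up → use L = 9 in on each side.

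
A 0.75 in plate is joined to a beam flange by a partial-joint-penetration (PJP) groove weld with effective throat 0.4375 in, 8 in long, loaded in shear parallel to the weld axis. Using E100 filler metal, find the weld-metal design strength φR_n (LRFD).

φR_n ≈ 158 kips

E100XX → F_EXX = 100 ksi.
Effective throat (given) t_e = 0.4375 in.
A_we = 0.4375 × 8 = 3.5 in².
F_nw = 0.6 F_EXX = 60 ksi.
φR_n = 0.75 × 60 × 3.5 = 157.5 kips.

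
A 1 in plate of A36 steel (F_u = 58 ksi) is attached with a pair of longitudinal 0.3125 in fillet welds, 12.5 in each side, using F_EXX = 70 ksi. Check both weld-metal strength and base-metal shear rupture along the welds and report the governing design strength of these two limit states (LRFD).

φR_n ≈ 174 kips (weld metal governs)

t_e = 0.707 × 0.3125 = 0.2209 in; L = 25 in.
Weld metal: φR_n = 0.75 × 0.6 × 70 × 0.2209 × 25 = 174 kips.
Base metal (shear rupture): φR_n = 0.75 × 0.6 × 58 × 1 × 25 = 652.5 kips.
Governing: weld metal.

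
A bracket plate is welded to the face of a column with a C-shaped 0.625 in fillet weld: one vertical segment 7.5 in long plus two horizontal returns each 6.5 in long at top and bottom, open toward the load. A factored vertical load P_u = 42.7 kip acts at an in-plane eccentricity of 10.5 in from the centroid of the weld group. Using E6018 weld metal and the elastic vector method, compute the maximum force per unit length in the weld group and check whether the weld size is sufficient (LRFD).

E60XX → F_EXX = 60 ksi.
Total weld length L_w = 20.5 in. Treat welds as unit-width lines.
Centroid: x̄ = 2×6.5×3.25 / 20.5 = 2.061 in from the vertical weld.
Polar moment about centroid: J = I_x + I_y = [7.5³/12 + 2×6.5×3.75²] + [7.5×2.061² + 2(6.5³/12 + 6.5×1.189²)] = 314 in³.
Direct shear f_v = P/L_w = 42.7 / 20.5 = 2.083 kip/in (vertical).
Torsion M = P·e = 42.7 × 10.5 = 448.35 kip·in.
Critical point at (x, y) = (4.439, 3.75) from centroid. f_tx = M·y/J = 5.355 kip/in; f_ty = M·x/J = 6.339 kip/in.
Resultant f_max = √[f_tx² + (f_v + f_ty)²] = √[5.355² + (2.083 + 6.339)²] = 9.98 kip/in.
Capacity per unit length: φr_n = 0.75 × 0.6 × 60 × (0.707 × 0.625) = 11.93 kip/in.
9.98 ≤ 11.93 → adequate.

f_max ≈ 9.98 kip/in; adequate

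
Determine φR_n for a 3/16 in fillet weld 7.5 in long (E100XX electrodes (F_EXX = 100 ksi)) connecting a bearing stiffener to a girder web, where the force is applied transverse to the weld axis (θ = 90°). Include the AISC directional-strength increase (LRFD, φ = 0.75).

φR_n ≈ 67.1 kips

t_e = 0.707 × 0.1875 = 0.1326 in; A_we = 0.1326 × 7.5 = 0.9942 in².
Directional factor: 1.0 + 0.5 sin^1.5(90°) = 1.5.
F_nw = 0.6 × 100 × 1.5 = 90 ksi.
φR_n = 0.75 × 90 × 0.9942 = 67.11 kips.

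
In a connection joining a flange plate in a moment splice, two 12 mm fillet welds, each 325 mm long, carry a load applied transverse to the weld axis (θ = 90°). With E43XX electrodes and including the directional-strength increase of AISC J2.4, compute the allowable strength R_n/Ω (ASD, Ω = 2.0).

R_n/Ω ≈ 1070 kN

E43XX → F_EXX = 430 MPa.
t_e = 0.707 × 12 = 8.484 mm; A_we = 8.484 × 650 = 5515 mm².
Directional factor: 1.0 + 0.5 sin^1.5(90°) = 1.5.
F_nw = 0.6 × 430 × 1.5 = 387 MPa.
R_n/Ω = (387 × 5515) / 2.0 × 10⁻³ = 1067 kN.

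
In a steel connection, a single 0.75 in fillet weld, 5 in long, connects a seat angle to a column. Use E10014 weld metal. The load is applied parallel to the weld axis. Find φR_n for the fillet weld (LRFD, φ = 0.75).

φR_n ≈ 119 kip

E100XX → F_EXX = 100 ksi.
Effective throat t_e = 0.707 × 0.75 = 0.5302 in.
Total length L = 5 in; A_we = 0.5302 × 5 = 2.651 in².
F_nw = 0.6 F_EXX = 0.6 × 100 = 60 ksi.
φR_n = 0.75 × 60 × 2.651 = 119.3 kip.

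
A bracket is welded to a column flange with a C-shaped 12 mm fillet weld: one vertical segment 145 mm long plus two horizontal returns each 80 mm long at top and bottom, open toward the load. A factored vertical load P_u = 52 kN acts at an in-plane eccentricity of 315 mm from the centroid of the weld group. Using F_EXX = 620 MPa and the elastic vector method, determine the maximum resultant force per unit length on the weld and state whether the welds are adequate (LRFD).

Total weld length L_w = 305 mm. Treat welds as unit-width lines.
Centroid: x̄ = 2×80×40 / 305 = 20.98 mm from the vertical weld.
Polar moment about centroid: J = I_x + I_y = [145³/12 + 2×80×72.5²] + [145×20.98² + 2(80³/12 + 80×19.02²)] = 1302000 mm³.
Direct shear f_v = P/L_w = 52×10³ / 305 = 170.5 N/mm (vertical).
Torsion M = P·e = 52×10³ × 315 = 16380000 N·mm.
Critical point at (x, y) = (59.02, 72.5) from centroid. f_tx = M·y/J = 912 N/mm; f_ty = M·x/J = 742.4 N/mm.
Resultant f_max = √[f_tx² + (f_v + f_ty)²] = √[912² + (170.5 + 742.4)²] = 1290 N/mm.
Capacity per unit length: φr_n = 0.75 × 0.6 × 620 × (0.707 × 12) = 2367 N/mm.
1290 ≤ 2367 → adequate.

f_max ≈ 1290 N/mm; adequate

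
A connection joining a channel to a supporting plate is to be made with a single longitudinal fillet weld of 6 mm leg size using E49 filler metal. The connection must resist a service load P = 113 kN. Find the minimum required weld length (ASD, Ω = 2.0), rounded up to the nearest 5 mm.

E49XX → F_EXX = 490 MPa.
Throat t_e = 0.707 × 6 = 4.242 mm.
r_n/Ω = (0.6 × 490 × 4.242) / 2.0 = 623.6 N/mm = 0.6236 kN/mm.
L_req = P / (r_n/Ω) = 113 / 0.6236 = 181.2 mm total.
Round up → use L = 185 mm.

L = 185 mm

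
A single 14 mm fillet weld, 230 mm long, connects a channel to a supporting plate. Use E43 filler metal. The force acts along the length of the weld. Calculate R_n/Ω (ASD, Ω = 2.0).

E43XX → F_EXX = 430 MPa.
Effective throat t_e = 0.707 × 14 = 9.898 mm.
Total length L = 230 mm; A_we = 9.898 × 230 = 2277 mm².
F_nw = 0.6 F_EXX = 0.6 × 430 = 258 MPa.
R_n = 258 × 2277 × 10⁻³ = 587.3 kN; R_n/Ω = 587.3/2.0 = 293.7 kN.

R_n/Ω ≈ 294 kN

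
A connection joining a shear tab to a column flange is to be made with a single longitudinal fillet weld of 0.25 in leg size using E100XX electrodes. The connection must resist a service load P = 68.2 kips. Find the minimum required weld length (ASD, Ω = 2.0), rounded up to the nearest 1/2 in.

E100XX → F_EXX = 100 ksi.
Throat t_e = 0.707 × 0.25 = 0.1767 in.
r_n/Ω = (0.6 × 100 × 0.1767) / 2.0 = 5.302 kip/in.
L_req = P / (r_n/Ω) = 68.2 / 5.302 = 12.86 in total.
Round up → use L = 13 in.

L = 13 in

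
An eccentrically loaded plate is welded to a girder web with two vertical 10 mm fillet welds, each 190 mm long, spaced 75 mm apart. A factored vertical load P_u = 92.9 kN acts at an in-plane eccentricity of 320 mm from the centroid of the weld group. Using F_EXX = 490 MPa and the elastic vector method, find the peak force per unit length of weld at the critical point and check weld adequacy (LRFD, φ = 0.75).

f_max ≈ 1910 N/mm; NOT adequate

Total weld length L_w = 380 mm. Treat welds as unit-width lines.
Polar moment about centroid: J = 2[d³/12 + d(b/2)²] = 2[190³/12 + 190×37.5²] = 1678000 mm³.
Direct shear f_v = P/L_w = 92.9×10³ / 380 = 244.5 N/mm (vertical).
Torsion M = P·e = 92.9×10³ × 320 = 29728000 N·mm.
Critical point at (x, y) = (37.5, 95) from centroid. f_tx = M·y/J = 1684 N/mm; f_ty = M·x/J = 664.5 N/mm.
Resultant f_max = √[f_tx² + (f_v + f_ty)²] = √[1684² + (244.5 + 664.5)²] = 1913 N/mm.
Capacity per unit length: φr_n = 0.75 × 0.6 × 490 × (0.707 × 10) = 1559 N/mm.
1913 > 1559 → NOT adequate.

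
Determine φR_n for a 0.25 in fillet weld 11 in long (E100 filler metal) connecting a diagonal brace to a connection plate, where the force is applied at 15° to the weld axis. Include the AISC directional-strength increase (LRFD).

E100XX → F_EXX = 100 ksi.
t_e = 0.707 × 0.25 = 0.1767 in; A_we = 0.1767 × 11 = 1.944 in².
Directional factor: 1.0 + 0.5 sin^1.5(15°) = 1.066.
F_nw = 0.6 × 100 × 1.066 = 63.95 ksi.
φR_n = 0.75 × 63.95 × 1.944 = 93.25 kip.

φR_n ≈ 93.3 kip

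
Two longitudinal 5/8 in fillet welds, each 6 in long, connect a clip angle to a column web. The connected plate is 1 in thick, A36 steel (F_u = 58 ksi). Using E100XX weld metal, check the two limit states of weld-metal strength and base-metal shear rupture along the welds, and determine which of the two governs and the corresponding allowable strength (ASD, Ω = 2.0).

R_n/Ω ≈ 159 kips (weld metal governs)

E100XX → F_EXX = 100 ksi.
t_e = 0.707 × 0.625 = 0.4419 in; L = 12 in.
Weld metal: R_n/Ω = (1/2.0) × 0.6 × 100 × 0.4419 × 12 = 159.1 kips.
Base metal (shear rupture): R_n/Ω = (1/2.0) × 0.6 × 58 × 1 × 12 = 208.8 kips.
Governing: weld metal.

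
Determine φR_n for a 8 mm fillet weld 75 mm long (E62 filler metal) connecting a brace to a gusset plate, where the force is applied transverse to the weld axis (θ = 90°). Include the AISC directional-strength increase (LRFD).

φR_n ≈ 178 kN

E62XX → F_EXX = 620 MPa.
t_e = 0.707 × 8 = 5.656 mm; A_we = 5.656 × 75 = 424.2 mm².
Directional factor: 1.0 + 0.5 sin^1.5(90°) = 1.5.
F_nw = 0.6 × 620 × 1.5 = 558 MPa.
φR_n = 0.75 × 558 × 424.2 × 10⁻³ = 177.5 kN.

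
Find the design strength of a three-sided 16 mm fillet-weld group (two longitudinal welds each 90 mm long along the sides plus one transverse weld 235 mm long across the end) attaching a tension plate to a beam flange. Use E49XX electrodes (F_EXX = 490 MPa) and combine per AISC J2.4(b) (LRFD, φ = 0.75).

φR_n ≈ 1260 kN

t_e = 0.707 × 16 = 11.31 mm.
R_nwl = 0.6 × 490 × 11.31 × 180 × 10⁻³ = 598.6 kN (longitudinal, 2 welds).
R_nwt = 0.6 × 490 × 11.31 × 235 × 10⁻³ = 781.5 kN (transverse, base value).
(i) R_nwl + R_nwt = 1380 kN; (ii) 0.85 R_nwl + 1.5 R_nwt = 1681 kN.
R_n = max = 1681 kN [governs: (ii)]; φR_n = 1261 kN.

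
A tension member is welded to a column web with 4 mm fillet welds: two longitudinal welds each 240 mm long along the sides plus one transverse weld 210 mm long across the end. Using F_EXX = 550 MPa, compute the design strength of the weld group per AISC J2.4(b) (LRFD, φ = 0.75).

φR_n ≈ 506 kN

t_e = 0.707 × 4 = 2.828 mm.
R_nwl = 0.6 × 550 × 2.828 × 480 × 10⁻³ = 448 kN (longitudinal, 2 welds).
R_nwt = 0.6 × 550 × 2.828 × 210 × 10⁻³ = 196 kN (transverse, base value).
(i) R_nwl + R_nwt = 643.9 kN; (ii) 0.85 R_nwl + 1.5 R_nwt = 674.7 kN.
R_n = max = 674.7 kN [governs: (ii)]; φR_n = 506 kN.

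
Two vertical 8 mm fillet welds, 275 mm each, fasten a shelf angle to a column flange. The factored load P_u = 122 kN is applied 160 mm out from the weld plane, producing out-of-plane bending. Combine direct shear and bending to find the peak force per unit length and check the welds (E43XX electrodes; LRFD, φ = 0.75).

E43XX → F_EXX = 430 MPa.
L_w = 2 × 275 = 550 mm; section modulus (unit throat) S = 2 × L²/6 = 25210 mm².
Direct shear f_v = P/L_w = 122×10³/550 = 221.8 N/mm.
Moment M = P × e = 122×10³ × 160 = 19520000 N·mm; bending f_b = M/S = 774.3 N/mm.
f_max = √(f_v² + f_b²) = √(221.8² + 774.3²) = 805.5 N/mm.
φr_n = 0.75 × 0.6 × 430 × (0.707 × 8) = 1094 N/mm → adequate.

f_max ≈ 805 N/mm; adequate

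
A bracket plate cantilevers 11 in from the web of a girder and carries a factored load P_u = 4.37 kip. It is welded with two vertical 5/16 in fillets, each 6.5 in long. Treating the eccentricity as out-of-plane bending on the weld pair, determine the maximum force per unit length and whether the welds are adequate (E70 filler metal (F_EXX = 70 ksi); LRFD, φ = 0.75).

f_max ≈ 3.43 kip/in; adequate

L_w = 2 × 6.5 = 13 in; section modulus (unit throat) S = 2 × L²/6 = 14.08 in².
Direct shear f_v = P/L_w = 4.37/13 = 0.3362 kip/in.
Moment M = P × e = 4.37 × 11 = 48.07 kip·in; bending f_b = M/S = 3.413 kip/in.
f_max = √(f_v² + f_b²) = √(0.3362² + 3.413²) = 3.43 kip/in.
φr_n = 0.75 × 0.6 × 70 × (0.707 × 0.3125) = 6.96 kip/in → adequate.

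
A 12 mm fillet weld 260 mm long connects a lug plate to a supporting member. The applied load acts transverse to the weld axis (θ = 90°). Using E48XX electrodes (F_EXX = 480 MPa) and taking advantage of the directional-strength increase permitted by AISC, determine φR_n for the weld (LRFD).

t_e = 0.707 × 12 = 8.484 mm; A_we = 8.484 × 260 = 2206 mm².
Directional factor: 1.0 + 0.5 sin^1.5(90°) = 1.5.
F_nw = 0.6 × 480 × 1.5 = 432 MPa.
φR_n = 0.75 × 432 × 2206 × 10⁻³ = 714.7 kN.

φR_n ≈ 715 kN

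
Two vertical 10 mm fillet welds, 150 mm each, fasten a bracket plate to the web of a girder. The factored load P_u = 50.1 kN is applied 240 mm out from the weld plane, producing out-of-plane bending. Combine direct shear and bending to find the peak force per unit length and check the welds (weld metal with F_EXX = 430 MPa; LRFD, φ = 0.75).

L_w = 2 × 150 = 300 mm; section modulus (unit throat) S = 2 × L²/6 = 7500 mm².
Direct shear f_v = P/L_w = 50.1×10³/300 = 167 N/mm.
Moment M = P × e = 50.1×10³ × 240 = 12024000 N·mm; bending f_b = M/S = 1603 N/mm.
f_max = √(f_v² + f_b²) = √(167² + 1603²) = 1612 N/mm.
φr_n = 0.75 × 0.6 × 430 × (0.707 × 10) = 1368 N/mm → NOT adequate.

f_max ≈ 1610 N/mm; NOT adequate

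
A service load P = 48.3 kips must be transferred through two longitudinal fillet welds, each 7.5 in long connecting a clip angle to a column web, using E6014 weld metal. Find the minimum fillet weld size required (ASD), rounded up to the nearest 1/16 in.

E60XX → F_EXX = 60 ksi.
Total weld length L = 15 in.
Required throat t_e = P × Ω / (0.6 F_EXX × L) = 48.3 × 2.0 / (0.6 × 60 × 15) = 0.1789 in.
Required leg w = t_e / 0.707 = 0.253 in → use 5/16 in.

w = 5/16 in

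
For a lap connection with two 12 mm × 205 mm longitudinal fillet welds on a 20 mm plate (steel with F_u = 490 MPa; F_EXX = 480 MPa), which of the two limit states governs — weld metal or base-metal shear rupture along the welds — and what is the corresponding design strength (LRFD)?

φR_n ≈ 751 kN (weld metal governs)

t_e = 0.707 × 12 = 8.484 mm; L = 410 mm.
Weld metal: φR_n = 0.75 × 0.6 × 480 × 8.484 × 410 × 10⁻³ = 751.3 kN.
Base metal (shear rupture): φR_n = 0.75 × 0.6 × 490 × 20 × 410 × 10⁻³ = 1808 kN.
Governing: weld metal.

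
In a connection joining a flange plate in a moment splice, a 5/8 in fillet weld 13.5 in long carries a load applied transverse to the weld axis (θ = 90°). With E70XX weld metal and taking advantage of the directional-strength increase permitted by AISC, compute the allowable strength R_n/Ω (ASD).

E70XX → F_EXX = 70 ksi.
t_e = 0.707 × 0.625 = 0.4419 in; A_we = 0.4419 × 13.5 = 5.965 in².
Directional factor: 1.0 + 0.5 sin^1.5(90°) = 1.5.
F_nw = 0.6 × 70 × 1.5 = 63 ksi.
R_n/Ω = (63 × 5.965) / 2.0 = 187.9 kip.

R_n/Ω ≈ 188 kip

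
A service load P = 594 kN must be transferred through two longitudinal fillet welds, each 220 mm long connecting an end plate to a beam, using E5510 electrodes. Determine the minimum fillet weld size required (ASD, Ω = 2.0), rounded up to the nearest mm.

w = 12 mm

E55XX → F_EXX = 550 MPa.
Total weld length L = 440 mm.
Required throat t_e = P × Ω / (0.6 F_EXX × L) = 594 × 2.0 / (0.6 × 550 × 440 × 10⁻³) = 8.182 mm.
Required leg w = t_e / 0.707 = 11.57 mm → use 12 mm.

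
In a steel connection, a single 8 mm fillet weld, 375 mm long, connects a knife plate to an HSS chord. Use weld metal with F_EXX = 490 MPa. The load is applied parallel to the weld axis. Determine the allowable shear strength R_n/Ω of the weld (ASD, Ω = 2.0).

Effective throat t_e = 0.707 × 8 = 5.656 mm.
Total length L = 375 mm; A_we = 5.656 × 375 = 2121 mm².
F_nw = 0.6 F_EXX = 0.6 × 490 = 294 MPa.
R_n = 294 × 2121 × 10⁻³ = 623.6 kN; R_n/Ω = 623.6/2.0 = 311.8 kN.

R_n/Ω ≈ 312 kN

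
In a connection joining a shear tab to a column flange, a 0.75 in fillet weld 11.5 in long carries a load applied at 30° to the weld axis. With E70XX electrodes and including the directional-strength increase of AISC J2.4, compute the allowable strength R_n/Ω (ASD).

E70XX → F_EXX = 70 ksi.
t_e = 0.707 × 0.75 = 0.5302 in; A_we = 0.5302 × 11.5 = 6.098 in².
Directional factor: 1.0 + 0.5 sin^1.5(30°) = 1.177.
F_nw = 0.6 × 70 × 1.177 = 49.42 ksi.
R_n/Ω = (49.42 × 6.098) / 2.0 = 150.7 kips.

R_n/Ω ≈ 151 kips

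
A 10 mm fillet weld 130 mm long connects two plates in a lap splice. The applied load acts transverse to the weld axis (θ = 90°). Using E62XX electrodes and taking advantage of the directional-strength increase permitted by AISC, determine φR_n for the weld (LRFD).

φR_n ≈ 385 kN

E62XX → F_EXX = 620 MPa.
t_e = 0.707 × 10 = 7.07 mm; A_we = 7.07 × 130 = 919.1 mm².
Directional factor: 1.0 + 0.5 sin^1.5(90°) = 1.5.
F_nw = 0.6 × 620 × 1.5 = 558 MPa.
φR_n = 0.75 × 558 × 919.1 × 10⁻³ = 384.6 kN.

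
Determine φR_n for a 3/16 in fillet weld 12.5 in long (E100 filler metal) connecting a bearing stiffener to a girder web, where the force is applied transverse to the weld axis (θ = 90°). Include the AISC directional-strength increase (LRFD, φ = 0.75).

E100XX → F_EXX = 100 ksi.
t_e = 0.707 × 0.1875 = 0.1326 in; A_we = 0.1326 × 12.5 = 1.657 in².
Directional factor: 1.0 + 0.5 sin^1.5(90°) = 1.5.
F_nw = 0.6 × 100 × 1.5 = 90 ksi.
φR_n = 0.75 × 90 × 1.657 = 111.8 kip.

φR_n ≈ 112 kip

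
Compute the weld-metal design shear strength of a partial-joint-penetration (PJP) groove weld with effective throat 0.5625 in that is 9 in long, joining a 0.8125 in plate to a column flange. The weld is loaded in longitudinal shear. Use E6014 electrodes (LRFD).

E60XX → F_EXX = 60 ksi.
Effective throat (given) t_e = 0.5625 in.
A_we = 0.5625 × 9 = 5.062 in².
F_nw = 0.6 F_EXX = 36 ksi.
φR_n = 0.75 × 36 × 5.062 = 136.7 kip.

φR_n ≈ 137 kip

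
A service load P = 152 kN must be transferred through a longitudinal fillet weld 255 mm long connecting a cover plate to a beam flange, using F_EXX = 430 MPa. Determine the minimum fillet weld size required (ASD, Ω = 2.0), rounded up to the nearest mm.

Total weld length L = 255 mm.
Required throat t_e = P × Ω / (0.6 F_EXX × L) = 152 × 2.0 / (0.6 × 430 × 255 × 10⁻³) = 4.621 mm.
Required leg w = t_e / 0.707 = 6.536 mm → use 7 mm.

w = 7 mm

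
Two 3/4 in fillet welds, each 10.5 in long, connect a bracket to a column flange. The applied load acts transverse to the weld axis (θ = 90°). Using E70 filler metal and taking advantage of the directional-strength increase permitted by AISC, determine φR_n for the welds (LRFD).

φR_n ≈ 526 kips

E70XX → F_EXX = 70 ksi.
t_e = 0.707 × 0.75 = 0.5302 in; A_we = 0.5302 × 21 = 11.14 in².
Directional factor: 1.0 + 0.5 sin^1.5(90°) = 1.5.
F_nw = 0.6 × 70 × 1.5 = 63 ksi.
φR_n = 0.75 × 63 × 11.14 = 526.1 kips.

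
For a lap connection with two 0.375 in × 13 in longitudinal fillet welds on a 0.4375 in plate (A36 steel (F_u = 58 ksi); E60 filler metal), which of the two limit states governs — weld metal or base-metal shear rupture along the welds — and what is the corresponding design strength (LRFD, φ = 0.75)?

E60XX → F_EXX = 60 ksi.
t_e = 0.707 × 0.375 = 0.2651 in; L = 26 in.
Weld metal: φR_n = 0.75 × 0.6 × 60 × 0.2651 × 26 = 186.1 kip.
Base metal (shear rupture): φR_n = 0.75 × 0.6 × 58 × 0.4375 × 26 = 296.9 kip.
Governing: weld metal.

φR_n ≈ 186 kip (weld metal governs)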